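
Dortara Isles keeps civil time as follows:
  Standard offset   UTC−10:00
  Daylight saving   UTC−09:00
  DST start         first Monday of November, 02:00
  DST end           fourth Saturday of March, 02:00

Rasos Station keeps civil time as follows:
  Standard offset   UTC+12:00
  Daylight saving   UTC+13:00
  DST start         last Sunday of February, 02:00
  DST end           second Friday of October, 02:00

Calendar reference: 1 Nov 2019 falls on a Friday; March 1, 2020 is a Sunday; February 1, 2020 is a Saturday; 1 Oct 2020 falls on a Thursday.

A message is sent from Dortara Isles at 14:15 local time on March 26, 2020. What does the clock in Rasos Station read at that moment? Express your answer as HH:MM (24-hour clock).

1 November 2019 is a Friday, so the first Monday is November 4.
1 March 2020 is a Sunday, so the first Saturday is March 7 and the fourth is March 28.
March 26, 2020 lies within the daylight-saving period (4 November 2019 – 28 March 2020), so Dortara Isles is on daylight time, UTC−09:00.
14:15 Dortara Isles + 9h = 23:15 UTC.
1 February 2020 is a Saturday, so Sundays fall on 2, 9, 16, 23; the last is February 23.
1 October 2020 is a Thursday, so the first Friday is October 2 and the second is October 9.
At the standard offset (UTC+12:00), 23:15 UTC + 12h = 11:15 Rasos Station standard time (rolling into the next day, 27 March 2020).
Daylight saving runs 23 February – 9 October; the standard-time date in Rasos Station, March 27, 2020, is inside that window, so Rasos Station is at UTC+13:00.
23:15 UTC + 13h = 12:15 Rasos Station (rolling into the next day, 27 March 2020).

12:15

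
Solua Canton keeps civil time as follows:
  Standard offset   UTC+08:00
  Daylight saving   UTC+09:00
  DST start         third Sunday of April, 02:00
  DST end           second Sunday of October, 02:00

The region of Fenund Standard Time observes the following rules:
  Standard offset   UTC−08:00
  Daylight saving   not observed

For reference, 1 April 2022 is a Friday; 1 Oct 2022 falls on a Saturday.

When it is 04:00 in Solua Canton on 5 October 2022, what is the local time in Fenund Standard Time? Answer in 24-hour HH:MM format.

1 April 2022 is a Friday, so the first Sunday is April 3 and the third is April 17.
1 October 2022 is a Saturday, so the first Sunday is October 2 and the second is October 9.
5 October 2022 lies within the daylight-saving period (17 April – 9 October), so Solua Canton is on daylight time, UTC+09:00.
04:00 Solua Canton − 9h = 19:00 UTC (rolling into the previous day, 4 October 2022).
Fenund Standard Time has no daylight saving, so its offset is UTC−08:00 year-round.
19:00 UTC − 8h = 11:00 Fenund Standard Time.

11:00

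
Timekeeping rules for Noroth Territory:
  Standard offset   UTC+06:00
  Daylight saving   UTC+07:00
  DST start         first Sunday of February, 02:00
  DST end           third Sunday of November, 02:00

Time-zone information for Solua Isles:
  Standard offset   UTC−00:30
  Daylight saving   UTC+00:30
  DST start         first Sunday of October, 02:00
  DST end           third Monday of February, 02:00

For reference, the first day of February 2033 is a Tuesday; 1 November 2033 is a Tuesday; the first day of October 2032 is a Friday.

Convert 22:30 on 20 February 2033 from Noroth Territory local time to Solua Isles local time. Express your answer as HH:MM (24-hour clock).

16:00

1 February 2033 is a Tuesday, so the first Sunday is February 6.
1 November 2033 is a Tuesday, so the first Sunday is November 6 and the third is November 20.
20 February 2033 falls between 6 February and 20 November, so daylight saving is in effect and Noroth Territory is at UTC+07:00.
22:30 Noroth Territory − 7h = 15:30 UTC.
1 October 2032 is a Friday, so the first Sunday is October 3.
1 February 2033 is a Tuesday, so the first Monday is February 7 and the third is February 21.
At the standard offset (UTC−00:30), 15:30 UTC − 0h30m = 15:00 Solua Isles standard time.
Daylight saving runs 3 October 2032 – 21 February 2033; the standard-time date in Solua Isles, 20 February 2033, is inside that window, so Solua Isles is at UTC+00:30.
15:30 UTC + 0h30m = 16:00 Solua Isles.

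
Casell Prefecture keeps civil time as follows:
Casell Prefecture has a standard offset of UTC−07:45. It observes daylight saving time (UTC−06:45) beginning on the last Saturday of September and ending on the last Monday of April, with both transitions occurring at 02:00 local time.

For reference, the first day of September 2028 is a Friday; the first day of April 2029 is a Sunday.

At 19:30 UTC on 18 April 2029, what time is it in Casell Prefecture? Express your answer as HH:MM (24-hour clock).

12:45

1 September 2028 is a Friday, so Saturdays fall on 2, 9, 16, 23, 30; the last is September 30.
1 April 2029 is a Sunday, so Mondays fall on 2, 9, 16, 23, 30; the last is April 30.
At the standard offset (UTC−07:45), 19:30 UTC − 7h45m = 11:45 Casell Prefecture standard time.
The standard-time date in Casell Prefecture, 18 April 2029, lies within the daylight-saving period (30 September 2028 – 30 April 2029), so Casell Prefecture is on daylight time, UTC−06:45.
19:30 UTC − 6h45m = 12:45 local.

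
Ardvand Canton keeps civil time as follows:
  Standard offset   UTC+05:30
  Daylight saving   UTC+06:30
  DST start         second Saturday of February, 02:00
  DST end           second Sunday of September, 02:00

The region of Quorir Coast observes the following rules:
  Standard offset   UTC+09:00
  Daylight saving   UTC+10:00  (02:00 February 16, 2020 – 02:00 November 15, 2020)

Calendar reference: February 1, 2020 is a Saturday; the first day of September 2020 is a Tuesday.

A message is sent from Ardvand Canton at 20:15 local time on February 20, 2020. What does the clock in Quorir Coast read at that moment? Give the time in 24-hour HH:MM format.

23:45

1 February 2020 is a Saturday, so the first Saturday is February 1 and the second is February 8.
1 September 2020 is a Tuesday, so the first Sunday is September 6 and the second is September 13.
February 20, 2020 falls between 8 February and 13 September, so daylight saving is in effect and Ardvand Canton is at UTC+06:30.
20:15 Ardvand Canton − 6h30m = 13:45 UTC.
At the standard offset (UTC+09:00), 13:45 UTC + 9h = 22:45 Quorir Coast standard time.
Daylight saving runs 16 February – 15 November; the standard-time date in Quorir Coast, February 20, 2020, is inside that window, so Quorir Coast is at UTC+10:00.
13:45 UTC + 10h = 23:45 Quorir Coast.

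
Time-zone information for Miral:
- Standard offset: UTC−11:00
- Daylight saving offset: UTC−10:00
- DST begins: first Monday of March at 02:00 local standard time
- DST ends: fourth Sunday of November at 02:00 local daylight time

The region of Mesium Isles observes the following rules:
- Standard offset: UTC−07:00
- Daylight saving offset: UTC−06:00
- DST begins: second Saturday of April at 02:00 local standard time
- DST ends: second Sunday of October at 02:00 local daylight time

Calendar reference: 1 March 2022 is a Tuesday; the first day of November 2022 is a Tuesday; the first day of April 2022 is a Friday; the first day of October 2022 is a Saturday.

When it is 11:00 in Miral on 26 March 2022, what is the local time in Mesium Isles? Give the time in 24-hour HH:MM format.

1 March 2022 is a Tuesday, so the first Monday is March 7.
1 November 2022 is a Tuesday, so the first Sunday is November 6 and the fourth is November 27.
26 March 2022 falls between 7 March and 27 November, so daylight saving is in effect and Miral is at UTC−10:00.
11:00 Miral + 10h = 21:00 UTC.
1 April 2022 is a Friday, so the first Saturday is April 2 and the second is April 9.
1 October 2022 is a Saturday, so the first Sunday is October 2 and the second is October 9.
At the standard offset (UTC−07:00), 21:00 UTC − 7h = 14:00 Mesium Isles standard time.
Daylight saving runs 9 April – 9 October; the standard-time date in Mesium Isles, 26 March 2022, is outside that window, so Mesium Isles is on standard time at UTC−07:00.
21:00 UTC − 7h = 14:00 Mesium Isles.

14:00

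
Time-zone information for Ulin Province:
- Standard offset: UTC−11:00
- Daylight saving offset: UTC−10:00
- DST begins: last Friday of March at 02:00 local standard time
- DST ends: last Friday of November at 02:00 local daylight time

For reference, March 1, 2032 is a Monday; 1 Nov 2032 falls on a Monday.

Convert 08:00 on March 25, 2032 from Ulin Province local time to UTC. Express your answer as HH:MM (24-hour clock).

1 March 2032 is a Monday, so Fridays fall on 5, 12, 19, 26; the last is March 26.
1 November 2032 is a Monday, so Fridays fall on 5, 12, 19, 26; the last is November 26.
Daylight saving runs 26 March – 26 November; March 25, 2032 is outside that window, so Ulin Province is on standard time at UTC−11:00.
08:00 local + 11h = 19:00 UTC.

19:00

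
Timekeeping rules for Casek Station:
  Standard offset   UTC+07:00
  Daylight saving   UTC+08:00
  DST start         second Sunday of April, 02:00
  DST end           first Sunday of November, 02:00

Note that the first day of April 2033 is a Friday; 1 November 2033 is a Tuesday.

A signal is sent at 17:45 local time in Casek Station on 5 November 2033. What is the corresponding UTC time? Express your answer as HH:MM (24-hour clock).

09:45

1 April 2033 is a Friday, so the first Sunday is April 3 and the second is April 10.
1 November 2033 is a Tuesday, so the first Sunday is November 6.
5 November 2033 falls between 10 April and 6 November, so daylight saving is in effect and Casek Station is at UTC+08:00.
17:45 local − 8h = 09:45 UTC.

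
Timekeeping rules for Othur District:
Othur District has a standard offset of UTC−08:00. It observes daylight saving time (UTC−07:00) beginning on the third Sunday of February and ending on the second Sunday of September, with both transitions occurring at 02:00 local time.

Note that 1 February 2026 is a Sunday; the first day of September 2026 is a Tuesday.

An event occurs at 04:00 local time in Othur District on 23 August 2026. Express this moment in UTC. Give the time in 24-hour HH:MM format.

11:00

1 February 2026 is a Sunday, so the first Sunday is February 1 and the third is February 15.
1 September 2026 is a Tuesday, so the first Sunday is September 6 and the second is September 13.
Daylight saving runs 15 February – 13 September; 23 August 2026 is inside that window, so Othur District is at UTC−07:00.
04:00 local + 7h = 11:00 UTC.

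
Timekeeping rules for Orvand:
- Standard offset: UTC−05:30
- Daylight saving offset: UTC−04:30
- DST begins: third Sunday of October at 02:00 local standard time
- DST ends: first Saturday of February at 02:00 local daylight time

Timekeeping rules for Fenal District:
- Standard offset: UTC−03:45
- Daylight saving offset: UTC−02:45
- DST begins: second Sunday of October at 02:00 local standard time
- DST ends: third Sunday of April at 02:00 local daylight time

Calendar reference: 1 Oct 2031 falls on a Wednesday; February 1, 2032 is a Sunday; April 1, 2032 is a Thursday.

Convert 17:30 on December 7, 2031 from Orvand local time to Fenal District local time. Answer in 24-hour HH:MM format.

19:15

1 October 2031 is a Wednesday, so the first Sunday is October 5 and the third is October 19.
1 February 2032 is a Sunday, so the first Saturday is February 7.
December 7, 2031 lies within the daylight-saving period (19 October 2031 – 7 February 2032), so Orvand is on daylight time, UTC−04:30.
17:30 Orvand + 4h30m = 22:00 UTC.
1 October 2031 is a Wednesday, so the first Sunday is October 5 and the second is October 12.
1 April 2032 is a Thursday, so the first Sunday is April 4 and the third is April 18.
At the standard offset (UTC−03:45), 22:00 UTC − 3h45m = 18:15 Fenal District standard time.
The standard-time date in Fenal District, December 7, 2031, falls between 12 October 2031 and 18 April 2032, so daylight saving is in effect and Fenal District is at UTC−02:45.
22:00 UTC − 2h45m = 19:15 Fenal District.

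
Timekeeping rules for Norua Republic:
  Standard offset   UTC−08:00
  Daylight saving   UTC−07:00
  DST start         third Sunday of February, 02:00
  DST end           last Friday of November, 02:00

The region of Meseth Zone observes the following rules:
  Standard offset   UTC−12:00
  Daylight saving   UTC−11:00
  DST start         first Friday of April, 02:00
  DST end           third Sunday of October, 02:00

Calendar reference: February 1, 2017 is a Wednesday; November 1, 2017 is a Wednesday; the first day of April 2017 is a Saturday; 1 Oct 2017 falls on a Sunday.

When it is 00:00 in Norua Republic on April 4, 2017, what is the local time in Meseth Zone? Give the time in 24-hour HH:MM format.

1 February 2017 is a Wednesday, so the first Sunday is February 5 and the third is February 19.
1 November 2017 is a Wednesday, so Fridays fall on 3, 10, 17, 24; the last is November 24.
April 4, 2017 lies within the daylight-saving period (19 February – 24 November), so Norua Republic is on daylight time, UTC−07:00.
00:00 Norua Republic + 7h = 07:00 UTC.
1 April 2017 is a Saturday, so the first Friday is April 7.
1 October 2017 is a Sunday, so the first Sunday is October 1 and the third is October 15.
At the standard offset (UTC−12:00), 07:00 UTC − 12h = 19:00 Meseth Zone standard time (rolling into the previous day, 3 April 2017).
The standard-time date in Meseth Zone, April 3, 2017, is outside the daylight-saving period (7 April – 15 October), so Meseth Zone is on standard time, UTC−12:00.
07:00 UTC − 12h = 19:00 Meseth Zone (rolling into the previous day, 3 April 2017).

19:00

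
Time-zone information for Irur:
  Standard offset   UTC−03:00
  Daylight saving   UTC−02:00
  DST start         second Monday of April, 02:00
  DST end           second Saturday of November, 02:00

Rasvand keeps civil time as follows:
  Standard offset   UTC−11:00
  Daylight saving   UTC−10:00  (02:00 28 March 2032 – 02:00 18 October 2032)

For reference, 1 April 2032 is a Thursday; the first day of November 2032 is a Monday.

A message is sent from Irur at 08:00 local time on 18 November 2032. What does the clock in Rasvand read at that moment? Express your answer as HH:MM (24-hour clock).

1 April 2032 is a Thursday, so the first Monday is April 5 and the second is April 12.
1 November 2032 is a Monday, so the first Saturday is November 6 and the second is November 13.
18 November 2032 is outside the daylight-saving period (12 April – 13 November), so Irur is on standard time, UTC−03:00.
08:00 Irur + 3h = 11:00 UTC.
At the standard offset (UTC−11:00), 11:00 UTC − 11h = 00:00 Rasvand standard time.
Daylight saving runs 28 March – 18 October; the standard-time date in Rasvand, 18 November 2032, is outside that window, so Rasvand is on standard time at UTC−11:00.
11:00 UTC − 11h = 00:00 Rasvand.

00:00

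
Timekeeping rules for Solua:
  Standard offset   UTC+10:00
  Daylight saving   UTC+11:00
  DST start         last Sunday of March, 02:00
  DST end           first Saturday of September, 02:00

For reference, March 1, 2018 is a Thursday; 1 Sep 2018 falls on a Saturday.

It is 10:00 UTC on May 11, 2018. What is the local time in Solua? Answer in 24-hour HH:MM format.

21:00

1 March 2018 is a Thursday, so Sundays fall on 4, 11, 18, 25; the last is March 25.
1 September 2018 is a Saturday, so the first Saturday is September 1.
At the standard offset (UTC+10:00), 10:00 UTC + 10h = 20:00 Solua standard time.
The standard-time date in Solua, May 11, 2018, falls between 25 March and 1 September, so daylight saving is in effect and Solua is at UTC+11:00.
10:00 UTC + 11h = 21:00 local.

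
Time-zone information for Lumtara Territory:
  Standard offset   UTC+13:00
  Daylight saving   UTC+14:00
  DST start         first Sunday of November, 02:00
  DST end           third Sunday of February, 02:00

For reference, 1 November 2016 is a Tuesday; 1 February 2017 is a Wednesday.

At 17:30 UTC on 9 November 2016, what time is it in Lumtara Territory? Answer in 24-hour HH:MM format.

07:30

1 November 2016 is a Tuesday, so the first Sunday is November 6.
1 February 2017 is a Wednesday, so the first Sunday is February 5 and the third is February 19.
At the standard offset (UTC+13:00), 17:30 UTC + 13h = 06:30 Lumtara Territory standard time (rolling into the next day, 10 November 2016).
The standard-time date in Lumtara Territory, 10 November 2016, lies within the daylight-saving period (6 November 2016 – 19 February 2017), so Lumtara Territory is on daylight time, UTC+14:00.
17:30 UTC + 14h = 07:30 local (rolling into the next day, 10 November 2016).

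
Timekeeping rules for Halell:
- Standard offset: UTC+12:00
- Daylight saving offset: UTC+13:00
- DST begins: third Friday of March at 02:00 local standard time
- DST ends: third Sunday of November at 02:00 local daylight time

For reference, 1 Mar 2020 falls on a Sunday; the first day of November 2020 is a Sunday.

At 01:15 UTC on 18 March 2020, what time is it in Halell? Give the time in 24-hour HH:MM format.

13:15

1 March 2020 is a Sunday, so the first Friday is March 6 and the third is March 20.
1 November 2020 is a Sunday, so the first Sunday is November 1 and the third is November 15.
At the standard offset (UTC+12:00), 01:15 UTC + 12h = 13:15 Halell standard time.
The standard-time date in Halell, 18 March 2020, is outside the daylight-saving period (20 March – 15 November), so Halell is on standard time, UTC+12:00.
01:15 UTC + 12h = 13:15 local.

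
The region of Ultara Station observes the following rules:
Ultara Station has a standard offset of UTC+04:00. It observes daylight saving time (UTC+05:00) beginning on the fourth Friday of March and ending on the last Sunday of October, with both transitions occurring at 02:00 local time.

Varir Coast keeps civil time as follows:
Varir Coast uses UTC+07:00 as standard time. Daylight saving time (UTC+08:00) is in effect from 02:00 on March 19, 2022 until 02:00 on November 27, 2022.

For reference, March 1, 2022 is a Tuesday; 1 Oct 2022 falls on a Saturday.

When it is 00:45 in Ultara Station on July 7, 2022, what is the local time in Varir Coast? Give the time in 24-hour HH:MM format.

1 March 2022 is a Tuesday, so the first Friday is March 4 and the fourth is March 25.
1 October 2022 is a Saturday, so Sundays fall on 2, 9, 16, 23, 30; the last is October 30.
Daylight saving runs 25 March – 30 October; July 7, 2022 is inside that window, so Ultara Station is at UTC+05:00.
00:45 Ultara Station − 5h = 19:45 UTC (rolling into the previous day, 6 July 2022).
At the standard offset (UTC+07:00), 19:45 UTC + 7h = 02:45 Varir Coast standard time (rolling into the next day, 7 July 2022).
Daylight saving runs 19 March – 27 November; the standard-time date in Varir Coast, July 7, 2022, is inside that window, so Varir Coast is at UTC+08:00.
19:45 UTC + 8h = 03:45 Varir Coast (rolling into the next day, 7 July 2022).

03:45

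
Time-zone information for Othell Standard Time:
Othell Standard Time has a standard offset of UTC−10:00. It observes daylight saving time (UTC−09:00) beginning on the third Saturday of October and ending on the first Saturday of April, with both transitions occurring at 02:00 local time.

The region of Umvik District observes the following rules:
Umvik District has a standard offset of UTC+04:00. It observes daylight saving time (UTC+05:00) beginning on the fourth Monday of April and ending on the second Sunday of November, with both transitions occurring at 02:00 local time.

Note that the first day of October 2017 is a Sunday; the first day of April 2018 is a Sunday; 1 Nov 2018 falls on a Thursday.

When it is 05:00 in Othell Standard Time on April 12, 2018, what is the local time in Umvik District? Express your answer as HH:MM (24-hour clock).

1 October 2017 is a Sunday, so the first Saturday is October 7 and the third is October 21.
1 April 2018 is a Sunday, so the first Saturday is April 7.
Daylight saving runs 21 October 2017 – 7 April 2018; April 12, 2018 is outside that window, so Othell Standard Time is on standard time at UTC−10:00.
05:00 Othell Standard Time + 10h = 15:00 UTC.
1 April 2018 is a Sunday, so the first Monday is April 2 and the fourth is April 23.
1 November 2018 is a Thursday, so the first Sunday is November 4 and the second is November 11.
At the standard offset (UTC+04:00), 15:00 UTC + 4h = 19:00 Umvik District standard time.
The standard-time date in Umvik District, April 12, 2018, does not fall between 23 April and 11 November, so daylight saving is not in effect and Umvik District is at UTC+04:00.
15:00 UTC + 4h = 19:00 Umvik District.

19:00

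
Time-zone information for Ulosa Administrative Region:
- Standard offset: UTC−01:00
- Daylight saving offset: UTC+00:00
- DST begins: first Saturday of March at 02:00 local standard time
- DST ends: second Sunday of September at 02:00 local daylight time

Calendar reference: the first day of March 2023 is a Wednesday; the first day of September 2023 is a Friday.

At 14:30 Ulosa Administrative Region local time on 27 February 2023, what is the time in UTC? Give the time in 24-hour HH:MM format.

15:30

1 March 2023 is a Wednesday, so the first Saturday is March 4.
1 September 2023 is a Friday, so the first Sunday is September 3 and the second is September 10.
Daylight saving runs 4 March – 10 September; 27 February 2023 is outside that window, so Ulosa Administrative Region is on standard time at UTC−01:00.
14:30 local + 1h = 15:30 UTC.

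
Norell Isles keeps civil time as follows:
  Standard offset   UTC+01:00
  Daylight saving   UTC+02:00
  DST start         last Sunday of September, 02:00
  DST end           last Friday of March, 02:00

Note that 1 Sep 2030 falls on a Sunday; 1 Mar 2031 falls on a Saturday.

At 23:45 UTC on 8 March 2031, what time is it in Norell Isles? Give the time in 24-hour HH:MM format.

1 September 2030 is a Sunday, so Sundays fall on 1, 8, 15, 22, 29; the last is September 29.
1 March 2031 is a Saturday, so Fridays fall on 7, 14, 21, 28; the last is March 28.
At the standard offset (UTC+01:00), 23:45 UTC + 1h = 00:45 Norell Isles standard time (rolling into the next day, 9 March 2031).
The standard-time date in Norell Isles, 9 March 2031, falls between 29 September 2030 and 28 March 2031, so daylight saving is in effect and Norell Isles is at UTC+02:00.
23:45 UTC + 2h = 01:45 local (rolling into the next day, 9 March 2031).

01:45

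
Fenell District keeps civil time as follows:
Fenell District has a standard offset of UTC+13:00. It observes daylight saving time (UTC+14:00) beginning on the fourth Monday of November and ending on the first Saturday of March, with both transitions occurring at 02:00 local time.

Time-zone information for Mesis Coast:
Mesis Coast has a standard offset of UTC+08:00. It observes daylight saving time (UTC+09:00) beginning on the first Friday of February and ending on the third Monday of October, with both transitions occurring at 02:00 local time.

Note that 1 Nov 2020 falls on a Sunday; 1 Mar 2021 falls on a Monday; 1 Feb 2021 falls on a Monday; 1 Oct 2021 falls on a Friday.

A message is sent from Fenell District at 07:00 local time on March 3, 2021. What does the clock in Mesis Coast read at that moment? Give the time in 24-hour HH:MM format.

1 November 2020 is a Sunday, so the first Monday is November 2 and the fourth is November 23.
1 March 2021 is a Monday, so the first Saturday is March 6.
Daylight saving runs 23 November 2020 – 6 March 2021; March 3, 2021 is inside that window, so Fenell District is at UTC+14:00.
07:00 Fenell District − 14h = 17:00 UTC (rolling into the previous day, 2 March 2021).
1 February 2021 is a Monday, so the first Friday is February 5.
1 October 2021 is a Friday, so the first Monday is October 4 and the third is October 18.
At the standard offset (UTC+08:00), 17:00 UTC + 8h = 01:00 Mesis Coast standard time (rolling into the next day, 3 March 2021).
The standard-time date in Mesis Coast, March 3, 2021, falls between 5 February and 18 October, so daylight saving is in effect and Mesis Coast is at UTC+09:00.
17:00 UTC + 9h = 02:00 Mesis Coast (rolling into the next day, 3 March 2021).

02:00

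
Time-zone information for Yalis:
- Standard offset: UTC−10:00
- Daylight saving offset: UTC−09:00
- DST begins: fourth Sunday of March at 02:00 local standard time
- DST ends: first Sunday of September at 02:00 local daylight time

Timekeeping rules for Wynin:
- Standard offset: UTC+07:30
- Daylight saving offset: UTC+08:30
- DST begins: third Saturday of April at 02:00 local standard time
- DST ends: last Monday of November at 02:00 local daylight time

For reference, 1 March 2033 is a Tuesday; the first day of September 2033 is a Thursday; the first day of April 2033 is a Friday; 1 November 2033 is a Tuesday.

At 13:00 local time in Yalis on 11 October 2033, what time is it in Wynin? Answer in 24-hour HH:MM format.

07:30

1 March 2033 is a Tuesday, so the first Sunday is March 6 and the fourth is March 27.
1 September 2033 is a Thursday, so the first Sunday is September 4.
11 October 2033 is outside the daylight-saving period (27 March – 4 September), so Yalis is on standard time, UTC−10:00.
13:00 Yalis + 10h = 23:00 UTC.
1 April 2033 is a Friday, so the first Saturday is April 2 and the third is April 16.
1 November 2033 is a Tuesday, so Mondays fall on 7, 14, 21, 28; the last is November 28.
At the standard offset (UTC+07:30), 23:00 UTC + 7h30m = 06:30 Wynin standard time (rolling into the next day, 12 October 2033).
The standard-time date in Wynin, 12 October 2033, lies within the daylight-saving period (16 April – 28 November), so Wynin is on daylight time, UTC+08:30.
23:00 UTC + 8h30m = 07:30 Wynin (rolling into the next day, 12 October 2033).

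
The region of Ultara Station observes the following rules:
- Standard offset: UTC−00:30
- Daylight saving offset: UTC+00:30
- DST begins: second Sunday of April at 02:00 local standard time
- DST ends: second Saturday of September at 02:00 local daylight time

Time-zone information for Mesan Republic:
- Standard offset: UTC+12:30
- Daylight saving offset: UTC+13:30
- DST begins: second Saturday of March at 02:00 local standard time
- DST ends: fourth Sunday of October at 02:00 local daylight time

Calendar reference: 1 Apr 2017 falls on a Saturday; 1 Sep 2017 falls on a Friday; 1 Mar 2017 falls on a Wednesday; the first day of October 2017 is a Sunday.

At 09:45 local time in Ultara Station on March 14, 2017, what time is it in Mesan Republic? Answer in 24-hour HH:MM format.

23:45

1 April 2017 is a Saturday, so the first Sunday is April 2 and the second is April 9.
1 September 2017 is a Friday, so the first Saturday is September 2 and the second is September 9.
Daylight saving runs 9 April – 9 September; March 14, 2017 is outside that window, so Ultara Station is on standard time at UTC−00:30.
09:45 Ultara Station + 0h30m = 10:15 UTC.
1 March 2017 is a Wednesday, so the first Saturday is March 4 and the second is March 11.
1 October 2017 is a Sunday, so the first Sunday is October 1 and the fourth is October 22.
At the standard offset (UTC+12:30), 10:15 UTC + 12h30m = 22:45 Mesan Republic standard time.
Daylight saving runs 11 March – 22 October; the standard-time date in Mesan Republic, March 14, 2017, is inside that window, so Mesan Republic is at UTC+13:30.
10:15 UTC + 13h30m = 23:45 Mesan Republic.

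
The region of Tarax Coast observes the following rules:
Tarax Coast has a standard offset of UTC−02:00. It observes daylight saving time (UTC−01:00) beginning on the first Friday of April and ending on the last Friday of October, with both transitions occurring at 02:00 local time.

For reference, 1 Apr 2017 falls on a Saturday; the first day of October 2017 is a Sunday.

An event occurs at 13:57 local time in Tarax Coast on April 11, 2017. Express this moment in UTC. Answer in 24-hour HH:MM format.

14:57

1 April 2017 is a Saturday, so the first Friday is April 7.
1 October 2017 is a Sunday, so Fridays fall on 6, 13, 20, 27; the last is October 27.
April 11, 2017 falls between 7 April and 27 October, so daylight saving is in effect and Tarax Coast is at UTC−01:00.
13:57 local + 1h = 14:57 UTC.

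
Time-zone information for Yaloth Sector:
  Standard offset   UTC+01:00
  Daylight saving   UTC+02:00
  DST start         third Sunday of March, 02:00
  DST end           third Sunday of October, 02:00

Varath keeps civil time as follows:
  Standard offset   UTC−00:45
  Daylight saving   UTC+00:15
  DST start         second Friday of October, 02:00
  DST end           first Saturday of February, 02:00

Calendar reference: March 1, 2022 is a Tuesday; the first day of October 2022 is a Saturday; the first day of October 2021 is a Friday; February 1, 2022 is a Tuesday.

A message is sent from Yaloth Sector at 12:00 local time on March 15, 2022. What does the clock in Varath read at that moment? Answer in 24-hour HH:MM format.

1 March 2022 is a Tuesday, so the first Sunday is March 6 and the third is March 20.
1 October 2022 is a Saturday, so the first Sunday is October 2 and the third is October 16.
March 15, 2022 is outside the daylight-saving period (20 March – 16 October), so Yaloth Sector is on standard time, UTC+01:00.
12:00 Yaloth Sector − 1h = 11:00 UTC.
1 October 2021 is a Friday, so the first Friday is October 1 and the second is October 8.
1 February 2022 is a Tuesday, so the first Saturday is February 5.
At the standard offset (UTC−00:45), 11:00 UTC − 0h45m = 10:15 Varath standard time.
The standard-time date in Varath, March 15, 2022, is outside the daylight-saving period (8 October 2021 – 5 February 2022), so Varath is on standard time, UTC−00:45.
11:00 UTC − 0h45m = 10:15 Varath.

10:15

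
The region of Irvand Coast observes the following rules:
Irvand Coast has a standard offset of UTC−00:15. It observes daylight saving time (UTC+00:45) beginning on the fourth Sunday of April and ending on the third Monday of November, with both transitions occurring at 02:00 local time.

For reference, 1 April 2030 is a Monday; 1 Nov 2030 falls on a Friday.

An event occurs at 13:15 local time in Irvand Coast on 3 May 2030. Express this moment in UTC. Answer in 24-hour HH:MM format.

1 April 2030 is a Monday, so the first Sunday is April 7 and the fourth is April 28.
1 November 2030 is a Friday, so the first Monday is November 4 and the third is November 18.
3 May 2030 lies within the daylight-saving period (28 April – 18 November), so Irvand Coast is on daylight time, UTC+00:45.
13:15 local − 0h45m = 12:30 UTC.

12:30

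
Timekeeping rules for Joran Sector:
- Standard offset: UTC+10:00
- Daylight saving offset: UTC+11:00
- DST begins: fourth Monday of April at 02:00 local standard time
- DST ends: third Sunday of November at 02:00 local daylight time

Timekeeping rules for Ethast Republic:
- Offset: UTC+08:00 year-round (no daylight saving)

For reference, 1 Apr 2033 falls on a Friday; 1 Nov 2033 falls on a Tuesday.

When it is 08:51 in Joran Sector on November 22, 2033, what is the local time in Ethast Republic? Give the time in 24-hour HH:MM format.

1 April 2033 is a Friday, so the first Monday is April 4 and the fourth is April 25.
1 November 2033 is a Tuesday, so the first Sunday is November 6 and the third is November 20.
November 22, 2033 is outside the daylight-saving period (25 April – 20 November), so Joran Sector is on standard time, UTC+10:00.
08:51 Joran Sector − 10h = 22:51 UTC (rolling into the previous day, 21 November 2033).
Ethast Republic stays on UTC+08:00 all year.
22:51 UTC + 8h = 06:51 Ethast Republic (rolling into the next day, 22 November 2033).

06:51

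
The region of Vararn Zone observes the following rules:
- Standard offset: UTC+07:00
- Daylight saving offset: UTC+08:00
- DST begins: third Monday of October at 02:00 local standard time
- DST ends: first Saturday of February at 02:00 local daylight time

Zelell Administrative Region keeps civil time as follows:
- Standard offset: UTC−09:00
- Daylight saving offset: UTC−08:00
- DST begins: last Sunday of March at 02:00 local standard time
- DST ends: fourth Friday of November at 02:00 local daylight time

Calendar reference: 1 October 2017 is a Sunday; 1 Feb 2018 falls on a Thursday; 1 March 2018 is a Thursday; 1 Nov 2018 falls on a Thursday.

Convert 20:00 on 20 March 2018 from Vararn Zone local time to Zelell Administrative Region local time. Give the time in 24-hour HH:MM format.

1 October 2017 is a Sunday, so the first Monday is October 2 and the third is October 16.
1 February 2018 is a Thursday, so the first Saturday is February 3.
Daylight saving runs 16 October 2017 – 3 February 2018; 20 March 2018 is outside that window, so Vararn Zone is on standard time at UTC+07:00.
20:00 Vararn Zone − 7h = 13:00 UTC.
1 March 2018 is a Thursday, so Sundays fall on 4, 11, 18, 25; the last is March 25.
1 November 2018 is a Thursday, so the first Friday is November 2 and the fourth is November 23.
At the standard offset (UTC−09:00), 13:00 UTC − 9h = 04:00 Zelell Administrative Region standard time.
The standard-time date in Zelell Administrative Region, 20 March 2018, is outside the daylight-saving period (25 March – 23 November), so Zelell Administrative Region is on standard time, UTC−09:00.
13:00 UTC − 9h = 04:00 Zelell Administrative Region.

04:00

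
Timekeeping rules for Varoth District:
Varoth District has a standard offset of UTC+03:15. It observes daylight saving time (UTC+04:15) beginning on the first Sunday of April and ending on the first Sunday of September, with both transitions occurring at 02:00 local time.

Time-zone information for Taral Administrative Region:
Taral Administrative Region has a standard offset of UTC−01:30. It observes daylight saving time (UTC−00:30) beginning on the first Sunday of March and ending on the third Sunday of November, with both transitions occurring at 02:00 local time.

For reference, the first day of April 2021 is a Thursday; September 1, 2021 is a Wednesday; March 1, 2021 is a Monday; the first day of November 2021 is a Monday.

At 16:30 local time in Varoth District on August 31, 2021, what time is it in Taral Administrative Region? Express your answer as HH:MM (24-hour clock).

1 April 2021 is a Thursday, so the first Sunday is April 4.
1 September 2021 is a Wednesday, so the first Sunday is September 5.
Daylight saving runs 4 April – 5 September; August 31, 2021 is inside that window, so Varoth District is at UTC+04:15.
16:30 Varoth District − 4h15m = 12:15 UTC.
1 March 2021 is a Monday, so the first Sunday is March 7.
1 November 2021 is a Monday, so the first Sunday is November 7 and the third is November 21.
At the standard offset (UTC−01:30), 12:15 UTC − 1h30m = 10:45 Taral Administrative Region standard time.
Daylight saving runs 7 March – 21 November; the standard-time date in Taral Administrative Region, August 31, 2021, is inside that window, so Taral Administrative Region is at UTC−00:30.
12:15 UTC − 0h30m = 11:45 Taral Administrative Region.

11:45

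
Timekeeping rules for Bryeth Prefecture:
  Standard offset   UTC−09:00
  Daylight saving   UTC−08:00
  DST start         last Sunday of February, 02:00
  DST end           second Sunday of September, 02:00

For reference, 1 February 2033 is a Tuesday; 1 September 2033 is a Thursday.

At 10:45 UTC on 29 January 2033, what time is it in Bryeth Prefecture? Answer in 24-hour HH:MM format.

01:45

1 February 2033 is a Tuesday, so Sundays fall on 6, 13, 20, 27; the last is February 27.
1 September 2033 is a Thursday, so the first Sunday is September 4 and the second is September 11.
At the standard offset (UTC−09:00), 10:45 UTC − 9h = 01:45 Bryeth Prefecture standard time.
The standard-time date in Bryeth Prefecture, 29 January 2033, is outside the daylight-saving period (27 February – 11 September), so Bryeth Prefecture is on standard time, UTC−09:00.
10:45 UTC − 9h = 01:45 local.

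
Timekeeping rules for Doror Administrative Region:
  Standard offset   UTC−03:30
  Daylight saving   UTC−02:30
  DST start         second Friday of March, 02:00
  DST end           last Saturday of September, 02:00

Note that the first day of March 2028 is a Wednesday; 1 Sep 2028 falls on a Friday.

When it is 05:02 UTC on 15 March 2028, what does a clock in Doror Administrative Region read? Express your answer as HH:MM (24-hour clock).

1 March 2028 is a Wednesday, so the first Friday is March 3 and the second is March 10.
1 September 2028 is a Friday, so Saturdays fall on 2, 9, 16, 23, 30; the last is September 30.
At the standard offset (UTC−03:30), 05:02 UTC − 3h30m = 01:32 Doror Administrative Region standard time.
Daylight saving runs 10 March – 30 September; the standard-time date in Doror Administrative Region, 15 March 2028, is inside that window, so Doror Administrative Region is at UTC−02:30.
05:02 UTC − 2h30m = 02:32 local.

02:32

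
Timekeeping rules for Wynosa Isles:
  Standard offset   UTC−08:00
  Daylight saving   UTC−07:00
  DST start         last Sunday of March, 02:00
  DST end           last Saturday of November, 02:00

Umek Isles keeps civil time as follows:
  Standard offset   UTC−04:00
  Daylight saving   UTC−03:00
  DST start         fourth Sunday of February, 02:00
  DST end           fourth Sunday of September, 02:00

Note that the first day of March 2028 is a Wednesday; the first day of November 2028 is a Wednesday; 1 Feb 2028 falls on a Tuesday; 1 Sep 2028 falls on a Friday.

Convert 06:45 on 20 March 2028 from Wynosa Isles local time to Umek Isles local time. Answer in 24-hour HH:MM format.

1 March 2028 is a Wednesday, so Sundays fall on 5, 12, 19, 26; the last is March 26.
1 November 2028 is a Wednesday, so Saturdays fall on 4, 11, 18, 25; the last is November 25.
20 March 2028 does not fall between 26 March and 25 November, so daylight saving is not in effect and Wynosa Isles is at UTC−08:00.
06:45 Wynosa Isles + 8h = 14:45 UTC.
1 February 2028 is a Tuesday, so the first Sunday is February 6 and the fourth is February 27.
1 September 2028 is a Friday, so the first Sunday is September 3 and the fourth is September 24.
At the standard offset (UTC−04:00), 14:45 UTC − 4h = 10:45 Umek Isles standard time.
The standard-time date in Umek Isles, 20 March 2028, lies within the daylight-saving period (27 February – 24 September), so Umek Isles is on daylight time, UTC−03:00.
14:45 UTC − 3h = 11:45 Umek Isles.

11:45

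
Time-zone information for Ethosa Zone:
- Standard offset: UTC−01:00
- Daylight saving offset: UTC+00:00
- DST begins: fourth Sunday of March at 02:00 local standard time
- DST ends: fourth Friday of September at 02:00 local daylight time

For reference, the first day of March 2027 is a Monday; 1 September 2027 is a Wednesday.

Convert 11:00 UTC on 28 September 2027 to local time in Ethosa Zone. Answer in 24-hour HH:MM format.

10:00

1 March 2027 is a Monday, so the first Sunday is March 7 and the fourth is March 28.
1 September 2027 is a Wednesday, so the first Friday is September 3 and the fourth is September 24.
At the standard offset (UTC−01:00), 11:00 UTC − 1h = 10:00 Ethosa Zone standard time.
The standard-time date in Ethosa Zone, 28 September 2027, does not fall between 28 March and 24 September, so daylight saving is not in effect and Ethosa Zone is at UTC−01:00.
11:00 UTC − 1h = 10:00 local.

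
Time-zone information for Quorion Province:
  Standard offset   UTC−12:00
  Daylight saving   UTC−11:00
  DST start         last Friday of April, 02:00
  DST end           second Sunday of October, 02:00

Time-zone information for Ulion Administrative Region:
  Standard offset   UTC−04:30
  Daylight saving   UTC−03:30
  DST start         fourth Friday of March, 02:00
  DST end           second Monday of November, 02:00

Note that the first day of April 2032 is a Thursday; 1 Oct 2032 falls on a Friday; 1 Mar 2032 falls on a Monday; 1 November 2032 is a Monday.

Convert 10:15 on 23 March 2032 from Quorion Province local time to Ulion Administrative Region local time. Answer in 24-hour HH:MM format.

17:45

1 April 2032 is a Thursday, so Fridays fall on 2, 9, 16, 23, 30; the last is April 30.
1 October 2032 is a Friday, so the first Sunday is October 3 and the second is October 10.
Daylight saving runs 30 April – 10 October; 23 March 2032 is outside that window, so Quorion Province is on standard time at UTC−12:00.
10:15 Quorion Province + 12h = 22:15 UTC.
1 March 2032 is a Monday, so the first Friday is March 5 and the fourth is March 26.
1 November 2032 is a Monday, so the first Monday is November 1 and the second is November 8.
At the standard offset (UTC−04:30), 22:15 UTC − 4h30m = 17:45 Ulion Administrative Region standard time.
Daylight saving runs 26 March – 8 November; the standard-time date in Ulion Administrative Region, 23 March 2032, is outside that window, so Ulion Administrative Region is on standard time at UTC−04:30.
22:15 UTC − 4h30m = 17:45 Ulion Administrative Region.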